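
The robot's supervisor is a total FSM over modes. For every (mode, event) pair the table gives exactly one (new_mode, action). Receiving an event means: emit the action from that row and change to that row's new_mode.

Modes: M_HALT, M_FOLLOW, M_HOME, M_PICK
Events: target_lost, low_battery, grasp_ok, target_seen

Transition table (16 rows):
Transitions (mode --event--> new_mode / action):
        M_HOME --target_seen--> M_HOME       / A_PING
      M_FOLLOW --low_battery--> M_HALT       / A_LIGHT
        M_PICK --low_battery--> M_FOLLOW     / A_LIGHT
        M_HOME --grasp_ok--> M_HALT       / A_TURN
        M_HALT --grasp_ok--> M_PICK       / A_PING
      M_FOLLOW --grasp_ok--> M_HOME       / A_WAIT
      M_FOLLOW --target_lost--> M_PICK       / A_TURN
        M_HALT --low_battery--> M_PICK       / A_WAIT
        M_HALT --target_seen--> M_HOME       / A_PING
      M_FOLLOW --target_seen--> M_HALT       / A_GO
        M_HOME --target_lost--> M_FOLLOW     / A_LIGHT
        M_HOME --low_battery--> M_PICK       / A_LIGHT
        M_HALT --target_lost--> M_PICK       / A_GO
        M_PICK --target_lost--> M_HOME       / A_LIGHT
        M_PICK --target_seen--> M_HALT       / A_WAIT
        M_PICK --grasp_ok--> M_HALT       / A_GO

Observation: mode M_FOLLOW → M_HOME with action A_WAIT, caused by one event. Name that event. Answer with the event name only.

grasp_ok

try target_lost: (M_FOLLOW, target_lost) → (M_PICK, A_TURN)
try low_battery: (M_FOLLOW, low_battery) → (M_HALT, A_LIGHT)
try grasp_ok: (M_FOLLOW, grasp_ok) → (M_HOME, A_WAIT)  ← matches
try target_seen: (M_FOLLOW, target_seen) → (M_HALT, A_GO)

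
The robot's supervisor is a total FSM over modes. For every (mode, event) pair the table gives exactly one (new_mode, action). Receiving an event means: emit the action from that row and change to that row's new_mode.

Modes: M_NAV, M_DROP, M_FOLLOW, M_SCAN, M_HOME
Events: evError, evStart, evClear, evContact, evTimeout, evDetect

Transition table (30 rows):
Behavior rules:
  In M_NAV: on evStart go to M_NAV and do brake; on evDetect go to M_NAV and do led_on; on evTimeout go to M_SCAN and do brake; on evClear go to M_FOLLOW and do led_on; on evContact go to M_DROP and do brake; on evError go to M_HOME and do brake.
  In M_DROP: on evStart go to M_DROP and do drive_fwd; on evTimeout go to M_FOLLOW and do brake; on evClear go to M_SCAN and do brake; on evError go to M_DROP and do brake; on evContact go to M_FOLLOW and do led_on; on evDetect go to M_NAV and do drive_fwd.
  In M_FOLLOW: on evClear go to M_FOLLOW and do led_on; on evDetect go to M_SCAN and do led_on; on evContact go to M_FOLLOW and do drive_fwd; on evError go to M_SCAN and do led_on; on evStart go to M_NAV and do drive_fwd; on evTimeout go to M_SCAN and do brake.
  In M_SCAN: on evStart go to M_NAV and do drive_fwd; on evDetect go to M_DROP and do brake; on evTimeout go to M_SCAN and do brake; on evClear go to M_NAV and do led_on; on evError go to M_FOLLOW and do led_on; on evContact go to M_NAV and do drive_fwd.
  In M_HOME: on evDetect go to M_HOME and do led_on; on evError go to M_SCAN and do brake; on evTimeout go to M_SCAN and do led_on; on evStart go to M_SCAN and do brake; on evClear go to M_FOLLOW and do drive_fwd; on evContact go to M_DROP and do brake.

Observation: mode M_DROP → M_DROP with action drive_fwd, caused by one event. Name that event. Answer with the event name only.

evStart

try evError: (M_DROP, evError) → (M_DROP, brake)
try evStart: (M_DROP, evStart) → (M_DROP, drive_fwd)  ← matches
try evClear: (M_DROP, evClear) → (M_SCAN, brake)
try evContact: (M_DROP, evContact) → (M_FOLLOW, led_on)
try evTimeout: (M_DROP, evTimeout) → (M_FOLLOW, brake)
try evDetect: (M_DROP, evDetect) → (M_NAV, drive_fwd)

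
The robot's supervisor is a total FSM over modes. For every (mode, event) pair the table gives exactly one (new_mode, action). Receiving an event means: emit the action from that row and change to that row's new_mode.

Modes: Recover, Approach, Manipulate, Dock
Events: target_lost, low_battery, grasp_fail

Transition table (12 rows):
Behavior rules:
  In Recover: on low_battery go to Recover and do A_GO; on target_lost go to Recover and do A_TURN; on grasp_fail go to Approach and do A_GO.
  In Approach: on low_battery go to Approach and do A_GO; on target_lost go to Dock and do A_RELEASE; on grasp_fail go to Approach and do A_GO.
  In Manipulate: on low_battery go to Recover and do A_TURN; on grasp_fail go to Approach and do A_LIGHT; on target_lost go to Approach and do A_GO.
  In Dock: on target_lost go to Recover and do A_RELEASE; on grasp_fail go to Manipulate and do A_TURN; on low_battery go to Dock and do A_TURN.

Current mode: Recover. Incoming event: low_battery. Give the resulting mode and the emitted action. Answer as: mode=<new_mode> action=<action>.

current mode = Recover; filter table to that mode:
  (Recover, low_battery) → (Recover, A_GO)  ← event matches
  (Recover, target_lost) → (Recover, A_TURN)
  (Recover, grasp_fail) → (Approach, A_GO)
event = low_battery selects (Recover, A_GO)

mode=Recover action=A_GO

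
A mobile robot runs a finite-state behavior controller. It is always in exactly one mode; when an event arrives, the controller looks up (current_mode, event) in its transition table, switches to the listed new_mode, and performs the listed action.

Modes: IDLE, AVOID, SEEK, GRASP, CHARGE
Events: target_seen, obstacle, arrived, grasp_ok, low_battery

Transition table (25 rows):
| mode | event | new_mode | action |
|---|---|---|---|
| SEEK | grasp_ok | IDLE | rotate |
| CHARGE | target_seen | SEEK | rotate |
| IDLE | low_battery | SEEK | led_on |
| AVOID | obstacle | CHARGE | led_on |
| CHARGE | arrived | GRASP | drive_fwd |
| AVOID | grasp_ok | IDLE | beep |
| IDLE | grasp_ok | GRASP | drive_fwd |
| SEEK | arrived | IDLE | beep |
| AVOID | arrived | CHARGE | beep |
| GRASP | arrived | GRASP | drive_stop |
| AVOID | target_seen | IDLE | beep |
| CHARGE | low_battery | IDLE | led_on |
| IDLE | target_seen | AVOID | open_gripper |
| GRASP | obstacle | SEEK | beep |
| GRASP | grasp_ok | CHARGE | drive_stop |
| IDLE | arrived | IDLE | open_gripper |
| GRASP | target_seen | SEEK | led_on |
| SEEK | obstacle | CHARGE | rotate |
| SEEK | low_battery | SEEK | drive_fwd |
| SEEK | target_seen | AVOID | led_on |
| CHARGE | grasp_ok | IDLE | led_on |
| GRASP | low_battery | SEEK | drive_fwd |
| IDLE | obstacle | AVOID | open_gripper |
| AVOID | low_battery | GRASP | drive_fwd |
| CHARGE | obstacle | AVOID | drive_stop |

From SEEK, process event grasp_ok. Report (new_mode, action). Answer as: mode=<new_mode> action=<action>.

current mode = SEEK; filter table to that mode:
  (SEEK, grasp_ok) → (IDLE, rotate)  ← event matches
  (SEEK, arrived) → (IDLE, beep)
  (SEEK, obstacle) → (CHARGE, rotate)
  (SEEK, low_battery) → (SEEK, drive_fwd)
  (SEEK, target_seen) → (AVOID, led_on)
event = grasp_ok selects (IDLE, rotate)

mode=IDLE action=rotate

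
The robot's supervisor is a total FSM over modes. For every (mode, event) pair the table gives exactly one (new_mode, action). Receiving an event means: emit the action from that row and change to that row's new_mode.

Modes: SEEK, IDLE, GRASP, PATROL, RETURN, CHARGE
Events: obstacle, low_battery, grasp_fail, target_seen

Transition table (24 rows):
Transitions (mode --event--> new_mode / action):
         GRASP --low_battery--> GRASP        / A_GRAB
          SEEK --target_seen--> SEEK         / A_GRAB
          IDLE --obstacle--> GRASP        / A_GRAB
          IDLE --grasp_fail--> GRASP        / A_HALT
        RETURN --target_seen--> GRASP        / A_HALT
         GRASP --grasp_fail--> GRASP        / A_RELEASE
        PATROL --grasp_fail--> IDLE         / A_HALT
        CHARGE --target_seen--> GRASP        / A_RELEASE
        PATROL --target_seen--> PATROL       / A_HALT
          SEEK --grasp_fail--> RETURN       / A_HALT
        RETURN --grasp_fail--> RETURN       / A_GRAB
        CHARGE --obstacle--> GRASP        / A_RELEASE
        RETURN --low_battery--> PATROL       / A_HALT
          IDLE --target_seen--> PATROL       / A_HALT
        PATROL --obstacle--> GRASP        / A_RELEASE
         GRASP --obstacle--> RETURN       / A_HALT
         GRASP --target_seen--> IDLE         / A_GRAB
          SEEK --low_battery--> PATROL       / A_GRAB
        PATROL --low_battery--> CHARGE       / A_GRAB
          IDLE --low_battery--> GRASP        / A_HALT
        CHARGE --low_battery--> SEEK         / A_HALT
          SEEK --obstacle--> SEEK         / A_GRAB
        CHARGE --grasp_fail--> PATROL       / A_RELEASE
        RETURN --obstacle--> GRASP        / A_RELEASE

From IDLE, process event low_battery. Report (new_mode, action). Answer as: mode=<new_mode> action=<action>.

mode=GRASP action=A_HALT

current mode = IDLE; filter table to that mode:
  (IDLE, obstacle) → (GRASP, A_GRAB)
  (IDLE, grasp_fail) → (GRASP, A_HALT)
  (IDLE, target_seen) → (PATROL, A_HALT)
  (IDLE, low_battery) → (GRASP, A_HALT)  ← event matches
event = low_battery selects (GRASP, A_HALT)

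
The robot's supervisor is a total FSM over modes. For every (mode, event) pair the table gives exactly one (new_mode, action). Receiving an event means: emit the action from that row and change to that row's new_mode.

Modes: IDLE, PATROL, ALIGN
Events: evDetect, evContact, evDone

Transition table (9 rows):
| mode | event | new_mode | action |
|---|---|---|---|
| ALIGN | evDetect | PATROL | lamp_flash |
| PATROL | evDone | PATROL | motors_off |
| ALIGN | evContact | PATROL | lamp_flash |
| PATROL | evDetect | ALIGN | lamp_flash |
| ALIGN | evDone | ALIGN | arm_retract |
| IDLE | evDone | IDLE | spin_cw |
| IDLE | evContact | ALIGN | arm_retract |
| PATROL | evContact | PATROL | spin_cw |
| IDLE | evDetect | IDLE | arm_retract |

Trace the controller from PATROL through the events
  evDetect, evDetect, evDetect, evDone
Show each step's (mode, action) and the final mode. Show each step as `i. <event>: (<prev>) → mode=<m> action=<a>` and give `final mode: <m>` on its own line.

1. evDetect: (PATROL) → mode=ALIGN action=lamp_flash
2. evDetect: (ALIGN) → mode=PATROL action=lamp_flash
3. evDetect: (PATROL) → mode=ALIGN action=lamp_flash
4. evDone: (ALIGN) → mode=ALIGN action=arm_retract

final mode: ALIGN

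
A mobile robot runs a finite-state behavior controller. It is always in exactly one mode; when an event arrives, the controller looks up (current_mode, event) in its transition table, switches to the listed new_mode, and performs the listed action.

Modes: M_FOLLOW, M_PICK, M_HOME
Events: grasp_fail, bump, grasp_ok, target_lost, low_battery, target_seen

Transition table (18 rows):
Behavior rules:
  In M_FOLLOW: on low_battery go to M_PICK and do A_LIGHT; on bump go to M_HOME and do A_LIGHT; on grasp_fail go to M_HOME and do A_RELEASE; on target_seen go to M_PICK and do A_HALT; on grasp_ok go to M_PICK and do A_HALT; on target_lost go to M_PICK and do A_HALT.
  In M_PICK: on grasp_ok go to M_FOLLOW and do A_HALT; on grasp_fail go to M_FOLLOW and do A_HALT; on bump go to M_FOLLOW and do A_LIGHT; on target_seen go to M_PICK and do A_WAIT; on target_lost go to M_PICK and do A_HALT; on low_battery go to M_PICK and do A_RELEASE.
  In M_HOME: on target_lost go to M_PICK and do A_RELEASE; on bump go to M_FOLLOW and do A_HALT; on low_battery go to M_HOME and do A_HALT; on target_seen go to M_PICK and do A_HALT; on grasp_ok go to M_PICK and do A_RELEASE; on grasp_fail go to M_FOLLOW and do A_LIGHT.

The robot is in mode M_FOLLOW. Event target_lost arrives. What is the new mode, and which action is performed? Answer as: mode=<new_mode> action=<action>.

mode=M_PICK action=A_HALT

current mode = M_FOLLOW; filter table to that mode:
  (M_FOLLOW, low_battery) → (M_PICK, A_LIGHT)
  (M_FOLLOW, bump) → (M_HOME, A_LIGHT)
  (M_FOLLOW, grasp_fail) → (M_HOME, A_RELEASE)
  (M_FOLLOW, target_seen) → (M_PICK, A_HALT)
  (M_FOLLOW, grasp_ok) → (M_PICK, A_HALT)
  (M_FOLLOW, target_lost) → (M_PICK, A_HALT)  ← event matches
event = target_lost selects (M_PICK, A_HALT)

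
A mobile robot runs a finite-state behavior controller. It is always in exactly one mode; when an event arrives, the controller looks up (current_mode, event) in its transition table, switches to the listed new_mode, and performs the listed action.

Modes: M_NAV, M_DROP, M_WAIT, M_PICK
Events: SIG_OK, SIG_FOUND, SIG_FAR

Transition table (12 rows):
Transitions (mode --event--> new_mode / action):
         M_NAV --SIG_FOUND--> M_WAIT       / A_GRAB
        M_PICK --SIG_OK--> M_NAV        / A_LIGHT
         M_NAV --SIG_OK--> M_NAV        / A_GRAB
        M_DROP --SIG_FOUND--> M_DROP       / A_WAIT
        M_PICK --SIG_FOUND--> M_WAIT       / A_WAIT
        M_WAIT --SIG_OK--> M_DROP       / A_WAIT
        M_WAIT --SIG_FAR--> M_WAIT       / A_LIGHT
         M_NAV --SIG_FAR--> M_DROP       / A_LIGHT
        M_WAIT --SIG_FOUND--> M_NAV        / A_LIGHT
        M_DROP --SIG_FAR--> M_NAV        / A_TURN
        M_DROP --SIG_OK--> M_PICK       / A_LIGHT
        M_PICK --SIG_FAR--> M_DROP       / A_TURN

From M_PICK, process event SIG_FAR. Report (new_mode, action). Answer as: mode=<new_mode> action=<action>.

current mode = M_PICK; filter table to that mode:
  (M_PICK, SIG_OK) → (M_NAV, A_LIGHT)
  (M_PICK, SIG_FOUND) → (M_WAIT, A_WAIT)
  (M_PICK, SIG_FAR) → (M_DROP, A_TURN)  ← event matches
event = SIG_FAR selects (M_DROP, A_TURN)

mode=M_DROP action=A_TURN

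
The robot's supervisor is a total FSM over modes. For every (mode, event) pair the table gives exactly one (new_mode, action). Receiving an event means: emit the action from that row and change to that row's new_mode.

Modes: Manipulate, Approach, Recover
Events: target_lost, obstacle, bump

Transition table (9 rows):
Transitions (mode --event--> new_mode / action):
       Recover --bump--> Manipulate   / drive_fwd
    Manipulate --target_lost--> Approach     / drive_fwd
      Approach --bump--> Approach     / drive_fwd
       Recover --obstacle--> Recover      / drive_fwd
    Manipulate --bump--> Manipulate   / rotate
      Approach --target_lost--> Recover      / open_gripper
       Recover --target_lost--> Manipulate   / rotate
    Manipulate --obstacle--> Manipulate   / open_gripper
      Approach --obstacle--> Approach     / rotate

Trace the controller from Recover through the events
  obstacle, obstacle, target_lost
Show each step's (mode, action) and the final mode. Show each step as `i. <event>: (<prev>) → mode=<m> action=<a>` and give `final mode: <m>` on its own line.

final mode: Manipulate

1. obstacle: (Recover) → mode=Recover action=drive_fwd
2. obstacle: (Recover) → mode=Recover action=drive_fwd
3. target_lost: (Recover) → mode=Manipulate action=rotate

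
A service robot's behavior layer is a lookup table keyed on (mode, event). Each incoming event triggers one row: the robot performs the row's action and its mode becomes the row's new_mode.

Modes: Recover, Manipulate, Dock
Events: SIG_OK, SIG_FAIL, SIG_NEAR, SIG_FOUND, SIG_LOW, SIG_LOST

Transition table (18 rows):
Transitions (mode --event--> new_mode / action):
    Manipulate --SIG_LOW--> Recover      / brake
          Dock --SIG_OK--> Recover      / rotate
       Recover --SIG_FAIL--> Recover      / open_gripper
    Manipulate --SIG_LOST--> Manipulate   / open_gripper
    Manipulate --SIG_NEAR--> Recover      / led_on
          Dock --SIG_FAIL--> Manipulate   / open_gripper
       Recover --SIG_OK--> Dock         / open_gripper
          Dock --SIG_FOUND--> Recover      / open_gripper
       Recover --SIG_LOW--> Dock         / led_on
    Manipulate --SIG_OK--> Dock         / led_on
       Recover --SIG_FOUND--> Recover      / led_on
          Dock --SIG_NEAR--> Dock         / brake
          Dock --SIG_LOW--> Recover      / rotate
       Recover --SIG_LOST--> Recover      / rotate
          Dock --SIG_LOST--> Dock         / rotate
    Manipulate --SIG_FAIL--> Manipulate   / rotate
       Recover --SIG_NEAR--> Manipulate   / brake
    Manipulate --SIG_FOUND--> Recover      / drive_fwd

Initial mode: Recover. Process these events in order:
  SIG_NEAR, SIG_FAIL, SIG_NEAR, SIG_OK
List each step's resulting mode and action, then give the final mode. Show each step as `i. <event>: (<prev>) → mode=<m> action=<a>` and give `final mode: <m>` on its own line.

1. SIG_NEAR: (Recover) → mode=Manipulate action=brake
2. SIG_FAIL: (Manipulate) → mode=Manipulate action=rotate
3. SIG_NEAR: (Manipulate) → mode=Recover action=led_on
4. SIG_OK: (Recover) → mode=Dock action=open_gripper

final mode: Dock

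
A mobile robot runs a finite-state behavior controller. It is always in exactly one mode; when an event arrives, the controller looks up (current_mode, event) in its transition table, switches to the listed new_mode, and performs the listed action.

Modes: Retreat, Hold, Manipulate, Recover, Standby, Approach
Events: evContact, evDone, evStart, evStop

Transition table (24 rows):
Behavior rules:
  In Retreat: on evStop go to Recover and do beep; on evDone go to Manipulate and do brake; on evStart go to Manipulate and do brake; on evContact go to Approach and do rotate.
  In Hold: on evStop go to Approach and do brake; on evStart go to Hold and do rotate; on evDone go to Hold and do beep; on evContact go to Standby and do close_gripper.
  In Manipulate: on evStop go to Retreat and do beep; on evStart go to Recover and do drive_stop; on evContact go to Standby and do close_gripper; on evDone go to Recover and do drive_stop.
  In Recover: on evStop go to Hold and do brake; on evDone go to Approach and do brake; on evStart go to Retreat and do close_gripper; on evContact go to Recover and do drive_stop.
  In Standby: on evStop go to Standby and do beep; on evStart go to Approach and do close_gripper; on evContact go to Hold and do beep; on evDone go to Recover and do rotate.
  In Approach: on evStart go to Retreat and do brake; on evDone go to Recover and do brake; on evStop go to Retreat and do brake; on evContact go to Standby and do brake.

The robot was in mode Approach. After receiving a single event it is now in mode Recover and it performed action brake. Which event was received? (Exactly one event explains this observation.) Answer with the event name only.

try evContact: (Approach, evContact) → (Standby, brake)
try evDone: (Approach, evDone) → (Recover, brake)  ← matches
try evStart: (Approach, evStart) → (Retreat, brake)
try evStop: (Approach, evStop) → (Retreat, brake)

evDone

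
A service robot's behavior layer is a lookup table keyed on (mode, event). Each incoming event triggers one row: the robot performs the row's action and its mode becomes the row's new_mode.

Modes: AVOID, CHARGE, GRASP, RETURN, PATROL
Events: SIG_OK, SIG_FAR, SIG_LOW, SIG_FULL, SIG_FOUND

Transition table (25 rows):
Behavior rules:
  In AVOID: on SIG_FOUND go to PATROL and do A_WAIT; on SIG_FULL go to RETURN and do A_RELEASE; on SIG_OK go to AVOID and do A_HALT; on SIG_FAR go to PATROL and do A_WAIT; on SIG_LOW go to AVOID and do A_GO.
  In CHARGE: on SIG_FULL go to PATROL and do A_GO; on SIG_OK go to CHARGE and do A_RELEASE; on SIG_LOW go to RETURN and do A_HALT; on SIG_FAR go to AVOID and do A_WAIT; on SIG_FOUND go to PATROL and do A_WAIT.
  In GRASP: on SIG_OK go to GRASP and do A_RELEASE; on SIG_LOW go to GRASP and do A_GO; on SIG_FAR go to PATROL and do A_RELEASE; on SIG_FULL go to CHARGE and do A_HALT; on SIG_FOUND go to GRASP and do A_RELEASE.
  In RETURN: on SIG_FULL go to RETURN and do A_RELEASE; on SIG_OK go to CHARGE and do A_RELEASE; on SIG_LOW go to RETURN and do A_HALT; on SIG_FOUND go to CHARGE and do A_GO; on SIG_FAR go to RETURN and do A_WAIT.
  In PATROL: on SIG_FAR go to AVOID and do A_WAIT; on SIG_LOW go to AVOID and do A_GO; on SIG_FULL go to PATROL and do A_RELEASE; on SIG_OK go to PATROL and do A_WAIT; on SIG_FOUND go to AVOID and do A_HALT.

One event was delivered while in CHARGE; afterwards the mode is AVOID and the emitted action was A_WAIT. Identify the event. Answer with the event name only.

SIG_FAR

try SIG_OK: (CHARGE, SIG_OK) → (CHARGE, A_RELEASE)
try SIG_FAR: (CHARGE, SIG_FAR) → (AVOID, A_WAIT)  ← matches
try SIG_LOW: (CHARGE, SIG_LOW) → (RETURN, A_HALT)
try SIG_FULL: (CHARGE, SIG_FULL) → (PATROL, A_GO)
try SIG_FOUND: (CHARGE, SIG_FOUND) → (PATROL, A_WAIT)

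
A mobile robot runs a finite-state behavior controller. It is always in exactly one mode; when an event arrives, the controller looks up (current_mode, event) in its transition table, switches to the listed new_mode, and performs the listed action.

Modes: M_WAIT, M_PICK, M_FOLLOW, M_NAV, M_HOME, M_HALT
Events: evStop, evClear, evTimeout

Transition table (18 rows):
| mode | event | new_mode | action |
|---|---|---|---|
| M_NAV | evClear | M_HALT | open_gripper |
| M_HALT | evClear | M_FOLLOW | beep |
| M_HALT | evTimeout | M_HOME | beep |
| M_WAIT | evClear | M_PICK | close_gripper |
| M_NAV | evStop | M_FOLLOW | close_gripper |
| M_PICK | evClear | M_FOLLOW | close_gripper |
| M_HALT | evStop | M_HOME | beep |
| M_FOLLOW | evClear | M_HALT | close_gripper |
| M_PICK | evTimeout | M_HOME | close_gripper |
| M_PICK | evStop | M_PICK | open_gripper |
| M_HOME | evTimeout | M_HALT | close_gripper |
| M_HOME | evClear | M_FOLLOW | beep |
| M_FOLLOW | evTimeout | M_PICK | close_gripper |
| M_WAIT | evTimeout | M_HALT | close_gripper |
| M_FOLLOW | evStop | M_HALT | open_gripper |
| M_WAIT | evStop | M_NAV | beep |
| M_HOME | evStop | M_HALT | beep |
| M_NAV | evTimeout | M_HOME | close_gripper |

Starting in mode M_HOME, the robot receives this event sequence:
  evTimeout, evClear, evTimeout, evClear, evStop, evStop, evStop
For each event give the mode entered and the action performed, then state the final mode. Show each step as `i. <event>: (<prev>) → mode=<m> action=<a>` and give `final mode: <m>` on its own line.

final mode: M_HALT

1. evTimeout: (M_HOME) → mode=M_HALT action=close_gripper
2. evClear: (M_HALT) → mode=M_FOLLOW action=beep
3. evTimeout: (M_FOLLOW) → mode=M_PICK action=close_gripper
4. evClear: (M_PICK) → mode=M_FOLLOW action=close_gripper
5. evStop: (M_FOLLOW) → mode=M_HALT action=open_gripper
6. evStop: (M_HALT) → mode=M_HOME action=beep
7. evStop: (M_HOME) → mode=M_HALT action=beep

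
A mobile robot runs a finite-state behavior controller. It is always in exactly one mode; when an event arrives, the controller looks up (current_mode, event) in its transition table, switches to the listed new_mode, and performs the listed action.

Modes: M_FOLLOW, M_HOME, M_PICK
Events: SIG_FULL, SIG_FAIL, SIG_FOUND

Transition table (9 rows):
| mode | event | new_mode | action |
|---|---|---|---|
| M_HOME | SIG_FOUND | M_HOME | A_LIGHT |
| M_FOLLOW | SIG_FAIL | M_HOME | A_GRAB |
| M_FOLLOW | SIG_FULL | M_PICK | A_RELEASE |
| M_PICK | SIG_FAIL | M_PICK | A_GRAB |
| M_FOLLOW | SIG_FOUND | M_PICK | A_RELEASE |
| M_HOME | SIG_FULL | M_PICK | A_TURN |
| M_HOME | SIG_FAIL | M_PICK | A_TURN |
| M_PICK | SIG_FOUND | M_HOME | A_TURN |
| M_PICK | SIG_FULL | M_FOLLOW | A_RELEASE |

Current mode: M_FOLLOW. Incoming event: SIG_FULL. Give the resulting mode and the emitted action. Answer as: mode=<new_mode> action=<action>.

mode=M_PICK action=A_RELEASE

current mode = M_FOLLOW; filter table to that mode:
  (M_FOLLOW, SIG_FAIL) → (M_HOME, A_GRAB)
  (M_FOLLOW, SIG_FULL) → (M_PICK, A_RELEASE)  ← event matches
  (M_FOLLOW, SIG_FOUND) → (M_PICK, A_RELEASE)
event = SIG_FULL selects (M_PICK, A_RELEASE)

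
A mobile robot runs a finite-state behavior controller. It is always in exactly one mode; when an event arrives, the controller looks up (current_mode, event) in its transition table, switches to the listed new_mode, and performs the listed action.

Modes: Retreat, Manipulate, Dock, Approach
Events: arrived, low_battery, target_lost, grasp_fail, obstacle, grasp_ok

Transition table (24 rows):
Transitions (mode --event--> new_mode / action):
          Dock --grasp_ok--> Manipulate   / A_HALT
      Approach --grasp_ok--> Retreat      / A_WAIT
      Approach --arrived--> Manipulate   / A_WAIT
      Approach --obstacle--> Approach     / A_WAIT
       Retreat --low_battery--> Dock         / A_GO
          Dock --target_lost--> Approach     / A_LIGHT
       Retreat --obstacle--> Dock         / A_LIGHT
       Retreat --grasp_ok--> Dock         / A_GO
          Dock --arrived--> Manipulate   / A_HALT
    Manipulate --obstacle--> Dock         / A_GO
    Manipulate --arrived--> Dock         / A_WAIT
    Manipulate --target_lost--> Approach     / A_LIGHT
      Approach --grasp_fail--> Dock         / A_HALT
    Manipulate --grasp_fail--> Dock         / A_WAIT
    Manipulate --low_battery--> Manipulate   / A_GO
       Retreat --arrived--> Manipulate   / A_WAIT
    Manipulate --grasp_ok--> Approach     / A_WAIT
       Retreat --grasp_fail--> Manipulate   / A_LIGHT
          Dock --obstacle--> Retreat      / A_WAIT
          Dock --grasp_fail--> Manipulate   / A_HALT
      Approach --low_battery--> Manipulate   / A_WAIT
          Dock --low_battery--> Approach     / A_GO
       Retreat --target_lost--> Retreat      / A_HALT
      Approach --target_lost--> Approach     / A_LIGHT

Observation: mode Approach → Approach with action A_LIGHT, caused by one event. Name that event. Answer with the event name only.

target_lost

try arrived: (Approach, arrived) → (Manipulate, A_WAIT)
try low_battery: (Approach, low_battery) → (Manipulate, A_WAIT)
try target_lost: (Approach, target_lost) → (Approach, A_LIGHT)  ← matches
try grasp_fail: (Approach, grasp_fail) → (Dock, A_HALT)
try obstacle: (Approach, obstacle) → (Approach, A_WAIT)
try grasp_ok: (Approach, grasp_ok) → (Retreat, A_WAIT)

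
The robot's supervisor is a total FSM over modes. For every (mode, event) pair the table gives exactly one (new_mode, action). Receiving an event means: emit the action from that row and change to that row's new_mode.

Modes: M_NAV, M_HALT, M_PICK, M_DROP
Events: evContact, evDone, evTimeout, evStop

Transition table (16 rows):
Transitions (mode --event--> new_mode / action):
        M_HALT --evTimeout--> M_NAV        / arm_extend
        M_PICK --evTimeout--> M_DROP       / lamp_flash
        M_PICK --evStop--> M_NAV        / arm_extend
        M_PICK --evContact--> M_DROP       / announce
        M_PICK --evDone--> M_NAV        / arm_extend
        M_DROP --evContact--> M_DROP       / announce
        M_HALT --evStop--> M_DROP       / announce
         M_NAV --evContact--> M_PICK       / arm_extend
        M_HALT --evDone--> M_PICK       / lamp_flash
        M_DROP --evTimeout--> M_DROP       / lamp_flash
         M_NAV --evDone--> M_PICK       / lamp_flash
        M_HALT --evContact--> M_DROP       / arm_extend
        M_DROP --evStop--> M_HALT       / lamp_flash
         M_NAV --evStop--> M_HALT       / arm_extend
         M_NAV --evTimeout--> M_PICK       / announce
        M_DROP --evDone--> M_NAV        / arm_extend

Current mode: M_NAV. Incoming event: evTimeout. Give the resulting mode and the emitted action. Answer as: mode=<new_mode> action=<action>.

mode=M_PICK action=announce

current mode = M_NAV; filter table to that mode:
  (M_NAV, evContact) → (M_PICK, arm_extend)
  (M_NAV, evDone) → (M_PICK, lamp_flash)
  (M_NAV, evStop) → (M_HALT, arm_extend)
  (M_NAV, evTimeout) → (M_PICK, announce)  ← event matches
event = evTimeout selects (M_PICK, announce)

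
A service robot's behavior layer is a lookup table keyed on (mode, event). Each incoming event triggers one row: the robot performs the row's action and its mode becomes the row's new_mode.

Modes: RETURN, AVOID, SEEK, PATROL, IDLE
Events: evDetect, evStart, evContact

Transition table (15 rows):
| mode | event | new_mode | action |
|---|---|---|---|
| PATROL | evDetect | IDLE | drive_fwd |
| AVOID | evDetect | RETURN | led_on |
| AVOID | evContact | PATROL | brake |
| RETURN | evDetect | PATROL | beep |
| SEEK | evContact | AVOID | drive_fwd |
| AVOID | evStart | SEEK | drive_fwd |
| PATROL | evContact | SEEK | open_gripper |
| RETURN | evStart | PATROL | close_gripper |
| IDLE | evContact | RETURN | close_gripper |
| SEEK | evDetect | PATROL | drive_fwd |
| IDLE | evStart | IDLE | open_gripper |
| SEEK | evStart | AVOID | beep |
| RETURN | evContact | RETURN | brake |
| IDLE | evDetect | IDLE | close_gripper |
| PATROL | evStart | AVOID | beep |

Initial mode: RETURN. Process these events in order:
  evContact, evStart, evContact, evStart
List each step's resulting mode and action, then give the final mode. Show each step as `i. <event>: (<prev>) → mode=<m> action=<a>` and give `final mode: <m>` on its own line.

final mode: AVOID

1. evContact: (RETURN) → mode=RETURN action=brake
2. evStart: (RETURN) → mode=PATROL action=close_gripper
3. evContact: (PATROL) → mode=SEEK action=open_gripper
4. evStart: (SEEK) → mode=AVOID action=beep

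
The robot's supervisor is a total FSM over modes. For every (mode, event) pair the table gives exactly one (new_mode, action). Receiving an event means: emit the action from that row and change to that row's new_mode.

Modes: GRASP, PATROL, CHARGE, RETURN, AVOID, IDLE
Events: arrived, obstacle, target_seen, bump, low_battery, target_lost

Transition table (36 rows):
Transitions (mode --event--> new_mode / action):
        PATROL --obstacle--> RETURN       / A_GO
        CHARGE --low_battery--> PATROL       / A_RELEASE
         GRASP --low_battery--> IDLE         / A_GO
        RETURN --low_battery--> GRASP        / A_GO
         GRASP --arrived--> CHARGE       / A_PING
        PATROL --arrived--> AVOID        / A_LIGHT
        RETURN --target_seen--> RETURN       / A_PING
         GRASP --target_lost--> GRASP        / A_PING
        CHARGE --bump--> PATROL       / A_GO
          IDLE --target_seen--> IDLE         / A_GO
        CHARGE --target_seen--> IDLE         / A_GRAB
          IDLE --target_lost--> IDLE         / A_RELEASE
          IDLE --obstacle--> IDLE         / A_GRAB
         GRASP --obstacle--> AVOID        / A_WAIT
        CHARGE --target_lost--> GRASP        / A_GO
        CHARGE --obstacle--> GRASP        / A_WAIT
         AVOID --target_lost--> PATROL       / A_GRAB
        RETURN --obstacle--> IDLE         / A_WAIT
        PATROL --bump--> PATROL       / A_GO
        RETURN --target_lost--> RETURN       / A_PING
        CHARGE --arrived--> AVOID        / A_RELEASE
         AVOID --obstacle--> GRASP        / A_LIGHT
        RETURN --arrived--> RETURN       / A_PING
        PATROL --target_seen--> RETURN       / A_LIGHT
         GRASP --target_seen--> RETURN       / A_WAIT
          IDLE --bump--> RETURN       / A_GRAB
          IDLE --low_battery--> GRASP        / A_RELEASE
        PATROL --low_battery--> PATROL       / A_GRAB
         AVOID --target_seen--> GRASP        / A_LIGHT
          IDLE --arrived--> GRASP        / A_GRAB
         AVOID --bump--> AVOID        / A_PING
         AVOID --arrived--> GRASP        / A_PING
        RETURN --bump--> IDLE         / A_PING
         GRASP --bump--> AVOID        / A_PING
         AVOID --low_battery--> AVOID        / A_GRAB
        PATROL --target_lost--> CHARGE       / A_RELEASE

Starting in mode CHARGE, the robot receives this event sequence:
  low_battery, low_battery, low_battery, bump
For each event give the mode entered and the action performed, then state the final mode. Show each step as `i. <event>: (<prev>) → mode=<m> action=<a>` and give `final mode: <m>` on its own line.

final mode: PATROL

1. low_battery: (CHARGE) → mode=PATROL action=A_RELEASE
2. low_battery: (PATROL) → mode=PATROL action=A_GRAB
3. low_battery: (PATROL) → mode=PATROL action=A_GRAB
4. bump: (PATROL) → mode=PATROL action=A_GO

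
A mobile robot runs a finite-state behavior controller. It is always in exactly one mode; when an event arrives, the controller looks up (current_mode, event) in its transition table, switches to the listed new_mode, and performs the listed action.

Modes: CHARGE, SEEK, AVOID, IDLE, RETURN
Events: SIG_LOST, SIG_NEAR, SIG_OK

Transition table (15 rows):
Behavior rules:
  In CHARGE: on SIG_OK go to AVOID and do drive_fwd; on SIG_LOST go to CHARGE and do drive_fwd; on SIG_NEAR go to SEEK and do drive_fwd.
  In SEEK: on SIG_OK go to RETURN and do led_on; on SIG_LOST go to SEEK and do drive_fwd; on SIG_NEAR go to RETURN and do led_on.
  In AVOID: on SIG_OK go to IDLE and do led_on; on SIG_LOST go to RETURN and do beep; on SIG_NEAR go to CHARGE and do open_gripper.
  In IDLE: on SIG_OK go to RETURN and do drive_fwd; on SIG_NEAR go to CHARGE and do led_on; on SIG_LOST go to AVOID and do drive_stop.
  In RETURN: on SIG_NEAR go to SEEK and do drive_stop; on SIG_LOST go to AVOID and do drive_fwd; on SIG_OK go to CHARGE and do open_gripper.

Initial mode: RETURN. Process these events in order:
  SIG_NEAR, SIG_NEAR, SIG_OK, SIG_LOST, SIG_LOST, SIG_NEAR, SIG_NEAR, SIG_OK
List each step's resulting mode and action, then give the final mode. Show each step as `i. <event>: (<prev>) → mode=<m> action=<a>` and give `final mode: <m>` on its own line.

1. SIG_NEAR: (RETURN) → mode=SEEK action=drive_stop
2. SIG_NEAR: (SEEK) → mode=RETURN action=led_on
3. SIG_OK: (RETURN) → mode=CHARGE action=open_gripper
4. SIG_LOST: (CHARGE) → mode=CHARGE action=drive_fwd
5. SIG_LOST: (CHARGE) → mode=CHARGE action=drive_fwd
6. SIG_NEAR: (CHARGE) → mode=SEEK action=drive_fwd
7. SIG_NEAR: (SEEK) → mode=RETURN action=led_on
8. SIG_OK: (RETURN) → mode=CHARGE action=open_gripper

final mode: CHARGE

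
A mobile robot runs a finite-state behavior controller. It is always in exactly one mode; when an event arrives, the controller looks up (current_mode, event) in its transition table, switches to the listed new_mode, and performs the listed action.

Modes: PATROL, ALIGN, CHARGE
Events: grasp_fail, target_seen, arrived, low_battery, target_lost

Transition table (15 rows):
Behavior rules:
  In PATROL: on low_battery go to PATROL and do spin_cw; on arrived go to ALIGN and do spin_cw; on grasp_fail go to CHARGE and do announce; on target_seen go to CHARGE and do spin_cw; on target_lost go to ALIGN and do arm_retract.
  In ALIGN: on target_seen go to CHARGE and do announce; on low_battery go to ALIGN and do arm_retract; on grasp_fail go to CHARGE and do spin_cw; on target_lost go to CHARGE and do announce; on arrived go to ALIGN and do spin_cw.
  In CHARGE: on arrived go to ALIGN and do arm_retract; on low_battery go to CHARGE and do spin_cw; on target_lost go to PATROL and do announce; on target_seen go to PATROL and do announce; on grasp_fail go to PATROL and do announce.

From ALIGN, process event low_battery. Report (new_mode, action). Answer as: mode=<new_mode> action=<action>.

current mode = ALIGN; filter table to that mode:
  (ALIGN, target_seen) → (CHARGE, announce)
  (ALIGN, low_battery) → (ALIGN, arm_retract)  ← event matches
  (ALIGN, grasp_fail) → (CHARGE, spin_cw)
  (ALIGN, target_lost) → (CHARGE, announce)
  (ALIGN, arrived) → (ALIGN, spin_cw)
event = low_battery selects (ALIGN, arm_retract)

mode=ALIGN action=arm_retract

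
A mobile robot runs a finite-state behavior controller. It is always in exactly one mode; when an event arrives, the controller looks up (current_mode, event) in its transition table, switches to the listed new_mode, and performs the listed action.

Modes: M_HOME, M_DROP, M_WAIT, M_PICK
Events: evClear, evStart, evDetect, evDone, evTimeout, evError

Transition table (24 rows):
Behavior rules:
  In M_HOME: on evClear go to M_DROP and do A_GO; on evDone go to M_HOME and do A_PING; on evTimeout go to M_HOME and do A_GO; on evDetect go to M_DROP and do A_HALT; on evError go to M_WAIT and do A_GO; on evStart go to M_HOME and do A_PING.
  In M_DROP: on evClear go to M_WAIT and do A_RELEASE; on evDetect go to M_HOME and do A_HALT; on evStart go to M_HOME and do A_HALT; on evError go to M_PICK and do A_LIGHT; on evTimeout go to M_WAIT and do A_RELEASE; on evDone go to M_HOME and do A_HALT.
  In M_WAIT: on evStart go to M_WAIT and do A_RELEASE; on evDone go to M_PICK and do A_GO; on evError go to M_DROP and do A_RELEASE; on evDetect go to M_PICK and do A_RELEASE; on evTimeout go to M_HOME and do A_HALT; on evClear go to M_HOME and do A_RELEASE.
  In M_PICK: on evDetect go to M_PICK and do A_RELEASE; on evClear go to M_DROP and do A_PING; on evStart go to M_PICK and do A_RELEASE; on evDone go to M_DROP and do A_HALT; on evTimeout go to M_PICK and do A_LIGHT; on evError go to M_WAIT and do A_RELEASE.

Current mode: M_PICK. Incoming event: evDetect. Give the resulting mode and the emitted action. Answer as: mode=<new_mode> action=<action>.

mode=M_PICK action=A_RELEASE

current mode = M_PICK; filter table to that mode:
  (M_PICK, evDetect) → (M_PICK, A_RELEASE)  ← event matches
  (M_PICK, evClear) → (M_DROP, A_PING)
  (M_PICK, evStart) → (M_PICK, A_RELEASE)
  (M_PICK, evDone) → (M_DROP, A_HALT)
  (M_PICK, evTimeout) → (M_PICK, A_LIGHT)
  (M_PICK, evError) → (M_WAIT, A_RELEASE)
event = evDetect selects (M_PICK, A_RELEASE)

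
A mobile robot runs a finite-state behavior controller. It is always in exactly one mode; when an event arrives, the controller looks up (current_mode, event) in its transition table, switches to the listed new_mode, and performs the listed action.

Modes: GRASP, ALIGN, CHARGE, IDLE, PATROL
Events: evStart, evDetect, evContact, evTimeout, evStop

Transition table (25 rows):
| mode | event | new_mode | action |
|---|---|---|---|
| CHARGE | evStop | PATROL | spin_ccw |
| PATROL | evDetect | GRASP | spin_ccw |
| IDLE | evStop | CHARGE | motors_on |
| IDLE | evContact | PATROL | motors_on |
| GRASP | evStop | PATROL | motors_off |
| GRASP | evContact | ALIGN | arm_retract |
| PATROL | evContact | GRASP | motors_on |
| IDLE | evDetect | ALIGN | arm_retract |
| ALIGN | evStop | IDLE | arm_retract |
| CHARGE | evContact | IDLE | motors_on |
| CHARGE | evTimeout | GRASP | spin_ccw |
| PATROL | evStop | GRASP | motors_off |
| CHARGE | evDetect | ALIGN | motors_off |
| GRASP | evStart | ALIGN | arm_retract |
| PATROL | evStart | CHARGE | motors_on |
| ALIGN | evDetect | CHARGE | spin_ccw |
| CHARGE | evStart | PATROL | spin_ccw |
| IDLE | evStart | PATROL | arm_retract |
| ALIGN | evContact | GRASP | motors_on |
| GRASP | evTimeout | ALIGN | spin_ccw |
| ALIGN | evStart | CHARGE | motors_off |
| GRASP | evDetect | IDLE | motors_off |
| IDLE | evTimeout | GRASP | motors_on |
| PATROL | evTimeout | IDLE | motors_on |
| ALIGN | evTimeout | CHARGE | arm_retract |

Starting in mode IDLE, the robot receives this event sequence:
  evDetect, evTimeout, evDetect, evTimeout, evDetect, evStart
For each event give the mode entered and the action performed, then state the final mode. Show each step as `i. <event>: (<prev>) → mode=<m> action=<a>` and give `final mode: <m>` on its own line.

1. evDetect: (IDLE) → mode=ALIGN action=arm_retract
2. evTimeout: (ALIGN) → mode=CHARGE action=arm_retract
3. evDetect: (CHARGE) → mode=ALIGN action=motors_off
4. evTimeout: (ALIGN) → mode=CHARGE action=arm_retract
5. evDetect: (CHARGE) → mode=ALIGN action=motors_off
6. evStart: (ALIGN) → mode=CHARGE action=motors_off

final mode: CHARGE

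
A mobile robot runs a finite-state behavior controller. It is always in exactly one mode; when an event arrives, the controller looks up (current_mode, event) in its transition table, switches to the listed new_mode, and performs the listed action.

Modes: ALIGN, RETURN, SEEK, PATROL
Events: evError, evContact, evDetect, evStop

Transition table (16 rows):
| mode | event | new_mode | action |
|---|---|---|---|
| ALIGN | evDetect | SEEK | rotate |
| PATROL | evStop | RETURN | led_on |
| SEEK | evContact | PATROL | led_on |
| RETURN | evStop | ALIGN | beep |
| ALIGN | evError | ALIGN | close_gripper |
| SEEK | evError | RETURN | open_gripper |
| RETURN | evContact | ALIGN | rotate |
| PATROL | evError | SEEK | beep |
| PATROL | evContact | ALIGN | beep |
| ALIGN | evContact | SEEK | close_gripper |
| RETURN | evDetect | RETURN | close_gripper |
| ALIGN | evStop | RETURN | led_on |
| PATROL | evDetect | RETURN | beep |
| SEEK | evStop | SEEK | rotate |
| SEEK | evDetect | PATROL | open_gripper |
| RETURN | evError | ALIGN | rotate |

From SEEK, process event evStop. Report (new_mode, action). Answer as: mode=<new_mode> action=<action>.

current mode = SEEK; filter table to that mode:
  (SEEK, evContact) → (PATROL, led_on)
  (SEEK, evError) → (RETURN, open_gripper)
  (SEEK, evStop) → (SEEK, rotate)  ← event matches
  (SEEK, evDetect) → (PATROL, open_gripper)
event = evStop selects (SEEK, rotate)

mode=SEEK action=rotate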